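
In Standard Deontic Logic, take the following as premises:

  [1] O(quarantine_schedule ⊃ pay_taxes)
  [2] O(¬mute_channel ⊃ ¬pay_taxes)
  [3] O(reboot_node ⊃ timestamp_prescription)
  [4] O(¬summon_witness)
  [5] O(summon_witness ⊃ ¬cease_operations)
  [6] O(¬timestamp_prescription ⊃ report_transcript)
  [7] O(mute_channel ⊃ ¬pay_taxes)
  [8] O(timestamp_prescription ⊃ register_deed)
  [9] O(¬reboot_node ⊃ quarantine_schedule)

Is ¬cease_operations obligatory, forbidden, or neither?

Premise 5 is O(summon_witness ⊃ ¬cease_operations), but O(summon_witness) is not derivable from the premises, so it does not yield O(¬cease_operations).
No premise or chain of K-axiom applications forces O(¬cease_operations), and none forces O(cease_operations). So ¬cease_operations is neither obligatory nor forbidden under these norms.

Neither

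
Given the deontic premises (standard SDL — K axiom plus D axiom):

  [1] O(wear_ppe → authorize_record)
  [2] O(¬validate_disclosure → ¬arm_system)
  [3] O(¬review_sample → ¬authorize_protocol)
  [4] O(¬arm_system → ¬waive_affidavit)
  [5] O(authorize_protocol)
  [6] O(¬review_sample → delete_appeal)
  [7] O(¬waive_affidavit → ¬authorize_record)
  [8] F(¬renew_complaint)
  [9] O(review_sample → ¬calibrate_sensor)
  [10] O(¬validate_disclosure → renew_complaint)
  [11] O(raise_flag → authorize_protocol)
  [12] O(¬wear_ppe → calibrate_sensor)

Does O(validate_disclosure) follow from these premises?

From premise 5 we have O(authorize_protocol).
Premise 3, O(¬review_sample → ¬authorize_protocol), contraposes to O(authorize_protocol → review_sample); with O(authorize_protocol) we get O(review_sample).
From O(review_sample) and premise 9, O(review_sample → ¬calibrate_sensor), we obtain O(¬calibrate_sensor).
The contrapositive of premise 12 (O(¬wear_ppe → calibrate_sensor)) is O(¬calibrate_sensor → wear_ppe), and O(¬calibrate_sensor) is already established, so O(wear_ppe).
Premise 1 is O(wear_ppe → authorize_record); since O(wear_ppe), deontic closure gives O(authorize_record).
Premise 7 is O(¬waive_affidavit → ¬authorize_record); contrapositively O(authorize_record → waive_affidavit). Since O(authorize_record) holds, K gives O(waive_affidavit).
The contrapositive of premise 4 (O(¬arm_system → ¬waive_affidavit)) is O(waive_affidavit → arm_system), and O(waive_affidavit) is already established, so O(arm_system).
The contrapositive of premise 2 (O(¬validate_disclosure → ¬arm_system)) is O(arm_system → validate_disclosure), and O(arm_system) is already established, so O(validate_disclosure).
Premises 6, 8, 10, 11 do not contribute to this derivation.
So O(validate_disclosure) follows.

Yes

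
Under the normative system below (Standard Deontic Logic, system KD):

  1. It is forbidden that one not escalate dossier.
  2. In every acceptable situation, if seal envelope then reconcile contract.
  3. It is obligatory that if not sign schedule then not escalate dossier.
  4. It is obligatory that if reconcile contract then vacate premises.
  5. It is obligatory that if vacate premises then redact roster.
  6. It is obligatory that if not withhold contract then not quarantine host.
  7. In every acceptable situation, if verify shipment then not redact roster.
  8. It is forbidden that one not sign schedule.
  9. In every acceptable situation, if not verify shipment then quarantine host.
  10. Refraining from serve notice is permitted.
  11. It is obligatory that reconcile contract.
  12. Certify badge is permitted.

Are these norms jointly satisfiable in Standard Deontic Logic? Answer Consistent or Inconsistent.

Premise 3 is O(¬sign_schedule → ¬escalate_dossier), but O(¬sign_schedule) is not derivable from the premises, so it does not yield O(¬escalate_dossier).
So O(¬escalate_dossier) is not derivable, and the apparent clash with O(escalate_dossier) does not arise.
A world satisfying every obligation exists (e.g. certify_badge=false, escalate_dossier=true, quarantine_host=true, reconcile_contract=true, redact_roster=true, seal_envelope=false, serve_notice=false, sign_schedule=true, vacate_premises=true, verify_shipment=false, withhold_contract=true); no atom is both obligatory and forbidden, so the set is consistent.

Consistent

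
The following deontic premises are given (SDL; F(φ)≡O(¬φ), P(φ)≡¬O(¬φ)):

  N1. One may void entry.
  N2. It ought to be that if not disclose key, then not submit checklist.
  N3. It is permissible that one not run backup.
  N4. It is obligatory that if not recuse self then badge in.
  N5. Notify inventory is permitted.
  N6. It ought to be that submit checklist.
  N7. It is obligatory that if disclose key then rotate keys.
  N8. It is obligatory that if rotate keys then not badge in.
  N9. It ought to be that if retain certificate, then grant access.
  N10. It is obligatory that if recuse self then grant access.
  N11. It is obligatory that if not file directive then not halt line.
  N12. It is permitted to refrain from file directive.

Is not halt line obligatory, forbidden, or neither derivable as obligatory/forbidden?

Premise 11 is O(¬file_directive → ¬halt_line), but O(¬file_directive) is not derivable from the premises (the permission P(¬file_directive) asserts only ¬O(file_directive), not O(¬file_directive)), so it does not yield O(¬halt_line).
No premise or chain of K-axiom applications forces O(¬halt_line), and none forces O(halt_line). So ¬halt_line is neither obligatory nor forbidden under these norms.

Neither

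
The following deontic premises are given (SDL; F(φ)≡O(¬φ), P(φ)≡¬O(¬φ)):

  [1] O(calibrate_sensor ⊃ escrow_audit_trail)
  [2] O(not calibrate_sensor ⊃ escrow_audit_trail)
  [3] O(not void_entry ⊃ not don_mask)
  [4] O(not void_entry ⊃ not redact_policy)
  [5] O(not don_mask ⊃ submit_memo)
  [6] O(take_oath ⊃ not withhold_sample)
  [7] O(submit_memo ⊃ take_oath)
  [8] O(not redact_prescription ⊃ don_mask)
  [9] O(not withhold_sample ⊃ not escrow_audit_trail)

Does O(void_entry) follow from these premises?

Yes

By case analysis on calibrate_sensor: premise 1 gives O(calibrate_sensor ⊃ escrow_audit_trail) and premise 2 gives O(not calibrate_sensor ⊃ escrow_audit_trail), so O(escrow_audit_trail) either way.
The contrapositive of premise 9 (O(not withhold_sample ⊃ not escrow_audit_trail)) is O(escrow_audit_trail ⊃ withhold_sample), and O(escrow_audit_trail) is already established, so O(withhold_sample).
Premise 6, O(take_oath ⊃ not withhold_sample), contraposes to O(withhold_sample ⊃ not take_oath); with O(withhold_sample) we get O(not take_oath).
Premise 7, O(submit_memo ⊃ take_oath), contraposes to O(not take_oath ⊃ not submit_memo); with O(not take_oath) we get O(not submit_memo).
The contrapositive of premise 5 (O(not don_mask ⊃ submit_memo)) is O(not submit_memo ⊃ don_mask), and O(not submit_memo) is already established, so O(don_mask).
Premise 3 is O(not void_entry ⊃ not don_mask); contrapositively O(don_mask ⊃ void_entry). Since O(don_mask) holds, K gives O(void_entry).
Premises 4, 8 do not contribute to this derivation.
So O(void_entry) follows.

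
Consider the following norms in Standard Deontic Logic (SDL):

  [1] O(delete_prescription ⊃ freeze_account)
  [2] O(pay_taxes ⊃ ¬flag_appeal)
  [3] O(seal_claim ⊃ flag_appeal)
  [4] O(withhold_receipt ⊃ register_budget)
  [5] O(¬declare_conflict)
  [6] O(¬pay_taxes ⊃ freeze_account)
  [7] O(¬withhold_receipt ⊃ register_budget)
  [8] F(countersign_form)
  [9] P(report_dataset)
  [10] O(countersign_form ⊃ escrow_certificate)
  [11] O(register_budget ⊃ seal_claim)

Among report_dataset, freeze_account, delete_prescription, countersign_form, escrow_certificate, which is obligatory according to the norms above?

freeze_account

Premises 7 and 4 are O(¬withhold_receipt ⊃ register_budget) and O(withhold_receipt ⊃ register_budget); every ideal world satisfies ¬withhold_receipt or withhold_receipt, so in either case register_budget holds — hence O(register_budget).
Premise 11 is O(register_budget ⊃ seal_claim); since O(register_budget), deontic closure gives O(seal_claim).
Applying K to premise 3 (O(seal_claim ⊃ flag_appeal)) and O(seal_claim) yields O(flag_appeal).
Premise 2 is O(pay_taxes ⊃ ¬flag_appeal); contrapositively O(flag_appeal ⊃ ¬pay_taxes). Since O(flag_appeal) holds, K gives O(¬pay_taxes).
With premise 6, O(¬pay_taxes ⊃ freeze_account), the K-axiom yields O(freeze_account).
So O(freeze_account) holds — freeze_account is obligatory. None of the other listed options is made obligatory by any chain of premises.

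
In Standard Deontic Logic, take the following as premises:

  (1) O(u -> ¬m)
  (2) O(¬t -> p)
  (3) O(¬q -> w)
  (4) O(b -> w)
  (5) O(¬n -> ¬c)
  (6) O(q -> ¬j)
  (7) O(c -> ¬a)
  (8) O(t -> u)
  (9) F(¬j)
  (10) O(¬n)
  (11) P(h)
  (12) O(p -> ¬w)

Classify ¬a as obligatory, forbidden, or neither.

Premise 7 is O(c -> ¬a), but O(c) is not derivable from the premises, so it does not yield O(¬a).
No premise or chain of K-axiom applications forces O(¬a), and none forces O(a). So ¬a is neither obligatory nor forbidden under these norms.

Neither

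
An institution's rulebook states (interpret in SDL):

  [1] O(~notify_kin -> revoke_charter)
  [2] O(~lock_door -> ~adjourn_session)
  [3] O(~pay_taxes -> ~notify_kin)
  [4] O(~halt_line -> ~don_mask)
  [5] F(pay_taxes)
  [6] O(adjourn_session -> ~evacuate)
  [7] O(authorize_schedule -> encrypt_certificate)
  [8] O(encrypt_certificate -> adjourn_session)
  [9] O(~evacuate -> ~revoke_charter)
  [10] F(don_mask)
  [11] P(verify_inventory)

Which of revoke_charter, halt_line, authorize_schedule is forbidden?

Premise 5, F(pay_taxes), is equivalent to O(~pay_taxes).
Applying K to premise 3 (O(~pay_taxes -> ~notify_kin)) and O(~pay_taxes) yields O(~notify_kin).
Applying K to premise 1 (O(~notify_kin -> revoke_charter)) and O(~notify_kin) yields O(revoke_charter).
Premise 9, O(~evacuate -> ~revoke_charter), contraposes to O(revoke_charter -> evacuate); with O(revoke_charter) we get O(evacuate).
Premise 6 is O(adjourn_session -> ~evacuate); contrapositively O(evacuate -> ~adjourn_session). Since O(evacuate) holds, K gives O(~adjourn_session).
Premise 8 is O(encrypt_certificate -> adjourn_session); contrapositively O(~adjourn_session -> ~encrypt_certificate). Since O(~adjourn_session) holds, K gives O(~encrypt_certificate).
The contrapositive of premise 7 (O(authorize_schedule -> encrypt_certificate)) is O(~encrypt_certificate -> ~authorize_schedule), and O(~encrypt_certificate) is already established, so O(~authorize_schedule).
So O(~authorize_schedule) holds, i.e. authorize_schedule is forbidden. None of the other listed options is forbidden under the premises.

authorize_schedule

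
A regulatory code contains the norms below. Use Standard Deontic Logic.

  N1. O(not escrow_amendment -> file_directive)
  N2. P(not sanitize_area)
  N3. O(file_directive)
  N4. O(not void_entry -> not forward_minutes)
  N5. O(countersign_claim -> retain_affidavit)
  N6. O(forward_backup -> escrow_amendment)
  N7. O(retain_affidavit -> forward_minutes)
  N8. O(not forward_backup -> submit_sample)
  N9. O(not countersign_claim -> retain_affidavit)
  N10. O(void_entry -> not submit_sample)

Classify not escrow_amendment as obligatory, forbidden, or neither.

Forbidden

By case analysis on not countersign_claim: premise 9 gives O(not countersign_claim -> retain_affidavit) and premise 5 gives O(countersign_claim -> retain_affidavit), so O(retain_affidavit) either way.
From O(retain_affidavit) and premise 7, O(retain_affidavit -> forward_minutes), we obtain O(forward_minutes).
The contrapositive of premise 4 (O(not void_entry -> not forward_minutes)) is O(forward_minutes -> void_entry), and O(forward_minutes) is already established, so O(void_entry).
Premise 10 is O(void_entry -> not submit_sample); since O(void_entry), deontic closure gives O(not submit_sample).
Premise 8 is O(not forward_backup -> submit_sample); contrapositively O(not submit_sample -> forward_backup). Since O(not submit_sample) holds, K gives O(forward_backup).
With premise 6, O(forward_backup -> escrow_amendment), the K-axiom yields O(escrow_amendment).
Premises 1, 2, 3 do not contribute to this derivation.
Thus O(escrow_amendment), which is F(not escrow_amendment): not escrow_amendment is forbidden.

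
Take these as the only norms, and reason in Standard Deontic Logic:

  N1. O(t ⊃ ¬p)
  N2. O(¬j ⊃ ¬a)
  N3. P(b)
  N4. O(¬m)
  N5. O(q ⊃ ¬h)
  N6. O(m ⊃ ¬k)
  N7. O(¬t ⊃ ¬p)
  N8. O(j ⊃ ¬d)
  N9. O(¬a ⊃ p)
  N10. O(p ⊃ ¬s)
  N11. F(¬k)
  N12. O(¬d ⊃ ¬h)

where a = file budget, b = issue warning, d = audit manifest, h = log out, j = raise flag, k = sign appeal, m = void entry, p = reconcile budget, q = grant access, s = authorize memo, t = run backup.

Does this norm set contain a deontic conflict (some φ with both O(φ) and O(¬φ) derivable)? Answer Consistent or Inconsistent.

Consistent

Premise 6 is O(m ⊃ ¬k), but O(m) is not derivable from the premises, so it does not yield O(¬k).
So O(¬k) is not derivable, and the apparent clash with O(k) does not arise.
A world satisfying every obligation exists (e.g. a=true, b=false, d=false, h=false, j=true, k=true, m=false, p=false, q=false, s=false, t=false); no atom is both obligatory and forbidden, so the set is consistent.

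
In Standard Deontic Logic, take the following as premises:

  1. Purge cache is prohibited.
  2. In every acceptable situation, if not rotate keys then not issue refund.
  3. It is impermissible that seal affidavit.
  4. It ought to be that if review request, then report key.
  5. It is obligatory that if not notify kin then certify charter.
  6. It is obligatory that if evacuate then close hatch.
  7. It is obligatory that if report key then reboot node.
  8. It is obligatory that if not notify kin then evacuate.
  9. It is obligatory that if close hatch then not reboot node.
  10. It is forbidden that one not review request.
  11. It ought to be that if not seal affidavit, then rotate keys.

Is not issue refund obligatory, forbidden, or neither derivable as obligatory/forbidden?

Premise 2 is O(¬rotate_keys → ¬issue_refund), but O(¬rotate_keys) is not derivable from the premises, so it does not yield O(¬issue_refund).
No premise or chain of K-axiom applications forces O(¬issue_refund), and none forces O(issue_refund). So ¬issue_refund is neither obligatory nor forbidden under these norms.

Neither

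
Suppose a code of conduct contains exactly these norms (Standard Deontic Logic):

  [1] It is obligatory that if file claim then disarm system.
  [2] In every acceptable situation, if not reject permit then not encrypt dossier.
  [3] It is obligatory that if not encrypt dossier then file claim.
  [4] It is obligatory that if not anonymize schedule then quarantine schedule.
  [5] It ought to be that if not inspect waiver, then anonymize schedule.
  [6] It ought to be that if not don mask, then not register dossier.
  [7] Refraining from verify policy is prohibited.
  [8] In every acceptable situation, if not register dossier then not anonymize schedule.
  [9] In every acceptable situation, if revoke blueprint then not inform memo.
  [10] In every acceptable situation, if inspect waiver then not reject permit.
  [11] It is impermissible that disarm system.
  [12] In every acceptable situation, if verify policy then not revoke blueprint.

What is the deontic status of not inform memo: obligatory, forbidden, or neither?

Premise 9 is O(revoke_blueprint → ¬inform_memo), but O(revoke_blueprint) is not derivable from the premises, so it does not yield O(¬inform_memo).
No premise or chain of K-axiom applications forces O(¬inform_memo), and none forces O(inform_memo). So ¬inform_memo is neither obligatory nor forbidden under these norms.

Neither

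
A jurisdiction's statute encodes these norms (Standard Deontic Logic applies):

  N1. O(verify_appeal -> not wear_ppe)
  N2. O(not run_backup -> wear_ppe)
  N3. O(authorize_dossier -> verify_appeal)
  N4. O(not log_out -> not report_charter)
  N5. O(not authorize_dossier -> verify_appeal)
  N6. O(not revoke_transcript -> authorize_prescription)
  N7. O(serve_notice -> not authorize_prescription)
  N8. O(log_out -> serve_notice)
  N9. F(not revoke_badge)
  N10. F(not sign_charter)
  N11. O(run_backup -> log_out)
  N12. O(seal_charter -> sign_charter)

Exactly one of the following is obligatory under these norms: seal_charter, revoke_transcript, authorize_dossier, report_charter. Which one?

By case analysis on authorize_dossier: premise 3 gives O(authorize_dossier -> verify_appeal) and premise 5 gives O(not authorize_dossier -> verify_appeal), so O(verify_appeal) either way.
Applying K to premise 1 (O(verify_appeal -> not wear_ppe)) and O(verify_appeal) yields O(not wear_ppe).
Premise 2 is O(not run_backup -> wear_ppe); contrapositively O(not wear_ppe -> run_backup). Since O(not wear_ppe) holds, K gives O(run_backup).
With premise 11, O(run_backup -> log_out), the K-axiom yields O(log_out).
Premise 8 is O(log_out -> serve_notice); since O(log_out), deontic closure gives O(serve_notice).
With premise 7, O(serve_notice -> not authorize_prescription), the K-axiom yields O(not authorize_prescription).
Premise 6 is O(not revoke_transcript -> authorize_prescription); contrapositively O(not authorize_prescription -> revoke_transcript). Since O(not authorize_prescription) holds, K gives O(revoke_transcript).
So O(revoke_transcript) holds — revoke_transcript is obligatory. None of the other listed options is made obligatory by any chain of premises.

revoke_transcript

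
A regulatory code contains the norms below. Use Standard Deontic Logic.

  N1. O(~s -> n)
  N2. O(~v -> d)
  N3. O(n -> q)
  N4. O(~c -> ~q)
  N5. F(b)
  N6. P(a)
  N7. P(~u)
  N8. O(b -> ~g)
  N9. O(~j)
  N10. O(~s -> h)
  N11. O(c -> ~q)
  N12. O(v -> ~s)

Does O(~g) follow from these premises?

No

Premise 8 is O(b -> ~g), but O(b) is not derivable from the premises, so it does not yield O(~g).
No other premise forces O(~g). An ideal world satisfying every premise can still have ~g false, so O(~g) is not derivable.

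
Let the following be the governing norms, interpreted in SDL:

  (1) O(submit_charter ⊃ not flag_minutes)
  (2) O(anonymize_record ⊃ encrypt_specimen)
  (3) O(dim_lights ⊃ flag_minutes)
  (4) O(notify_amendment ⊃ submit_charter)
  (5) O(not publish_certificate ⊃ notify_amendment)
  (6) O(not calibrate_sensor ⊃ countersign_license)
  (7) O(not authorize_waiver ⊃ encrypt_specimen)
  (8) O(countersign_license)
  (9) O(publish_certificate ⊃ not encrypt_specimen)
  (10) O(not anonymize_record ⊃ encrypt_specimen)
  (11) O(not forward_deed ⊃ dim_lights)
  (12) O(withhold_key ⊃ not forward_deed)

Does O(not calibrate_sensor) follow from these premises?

No

Premise 6 is O(not calibrate_sensor ⊃ countersign_license); even if O(countersign_license) held, inferring O(not calibrate_sensor) would be affirming the consequent — invalid.
No other premise forces O(not calibrate_sensor). An ideal world satisfying every premise can still have not calibrate_sensor false, so O(not calibrate_sensor) is not derivable.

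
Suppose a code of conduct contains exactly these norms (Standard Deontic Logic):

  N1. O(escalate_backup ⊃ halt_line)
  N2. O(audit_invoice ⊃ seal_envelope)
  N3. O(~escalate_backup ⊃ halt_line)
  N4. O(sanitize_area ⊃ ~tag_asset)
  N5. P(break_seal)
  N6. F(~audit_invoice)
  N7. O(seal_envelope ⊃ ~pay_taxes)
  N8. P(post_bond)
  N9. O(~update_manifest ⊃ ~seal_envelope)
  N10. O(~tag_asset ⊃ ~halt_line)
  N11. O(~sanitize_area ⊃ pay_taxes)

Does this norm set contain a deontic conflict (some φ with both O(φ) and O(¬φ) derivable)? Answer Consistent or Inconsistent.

Premises 3 and 1 are O(~escalate_backup ⊃ halt_line) and O(escalate_backup ⊃ halt_line); every ideal world satisfies ~escalate_backup or escalate_backup, so in either case halt_line holds — hence O(halt_line).
Premise 10 is O(~tag_asset ⊃ ~halt_line); contrapositively O(halt_line ⊃ tag_asset). Since O(halt_line) holds, K gives O(tag_asset).
Premise 4 is O(sanitize_area ⊃ ~tag_asset); contrapositively O(tag_asset ⊃ ~sanitize_area). Since O(tag_asset) holds, K gives O(~sanitize_area).
Premise 11 is O(~sanitize_area ⊃ pay_taxes); since O(~sanitize_area), deontic closure gives O(pay_taxes).
The contrapositive of premise 7 (O(seal_envelope ⊃ ~pay_taxes)) is O(pay_taxes ⊃ ~seal_envelope), and O(pay_taxes) is already established, so O(~seal_envelope).
The contrapositive of premise 2 (O(audit_invoice ⊃ seal_envelope)) is O(~seal_envelope ⊃ ~audit_invoice), and O(~seal_envelope) is already established, so O(~audit_invoice).
Yet premise 6 is F(~audit_invoice), i.e. O(audit_invoice).
We now have both O(~audit_invoice) and O(audit_invoice) — audit_invoice is simultaneously obligatory and forbidden, violating the D-axiom.

Inconsistent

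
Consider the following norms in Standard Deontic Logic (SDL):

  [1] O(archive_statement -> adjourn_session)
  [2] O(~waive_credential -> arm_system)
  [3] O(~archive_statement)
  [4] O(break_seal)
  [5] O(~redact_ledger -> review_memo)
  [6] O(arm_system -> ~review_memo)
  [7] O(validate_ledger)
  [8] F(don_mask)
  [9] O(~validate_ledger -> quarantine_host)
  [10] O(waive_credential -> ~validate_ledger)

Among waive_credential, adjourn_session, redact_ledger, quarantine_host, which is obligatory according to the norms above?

Premise 7 states O(validate_ledger) outright.
The contrapositive of premise 10 (O(waive_credential -> ~validate_ledger)) is O(validate_ledger -> ~waive_credential), and O(validate_ledger) is already established, so O(~waive_credential).
With premise 2, O(~waive_credential -> arm_system), the K-axiom yields O(arm_system).
Premise 6 is O(arm_system -> ~review_memo); since O(arm_system), deontic closure gives O(~review_memo).
Premise 5, O(~redact_ledger -> review_memo), contraposes to O(~review_memo -> redact_ledger); with O(~review_memo) we get O(redact_ledger).
So O(redact_ledger) holds — redact_ledger is obligatory. None of the other listed options is made obligatory by any chain of premises.

redact_ledger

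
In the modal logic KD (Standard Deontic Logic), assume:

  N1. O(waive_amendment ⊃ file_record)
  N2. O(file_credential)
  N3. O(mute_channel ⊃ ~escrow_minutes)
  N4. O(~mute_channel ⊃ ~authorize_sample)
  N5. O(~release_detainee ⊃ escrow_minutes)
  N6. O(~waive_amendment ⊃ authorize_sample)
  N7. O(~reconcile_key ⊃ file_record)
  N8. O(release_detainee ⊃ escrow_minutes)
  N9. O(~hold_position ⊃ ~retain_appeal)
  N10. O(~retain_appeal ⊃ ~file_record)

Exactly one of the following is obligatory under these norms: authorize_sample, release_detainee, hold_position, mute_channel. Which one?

By case analysis on release_detainee: premise 8 gives O(release_detainee ⊃ escrow_minutes) and premise 5 gives O(~release_detainee ⊃ escrow_minutes), so O(escrow_minutes) either way.
The contrapositive of premise 3 (O(mute_channel ⊃ ~escrow_minutes)) is O(escrow_minutes ⊃ ~mute_channel), and O(escrow_minutes) is already established, so O(~mute_channel).
From O(~mute_channel) and premise 4, O(~mute_channel ⊃ ~authorize_sample), we obtain O(~authorize_sample).
Premise 6, O(~waive_amendment ⊃ authorize_sample), contraposes to O(~authorize_sample ⊃ waive_amendment); with O(~authorize_sample) we get O(waive_amendment).
With premise 1, O(waive_amendment ⊃ file_record), the K-axiom yields O(file_record).
Premise 10 is O(~retain_appeal ⊃ ~file_record); contrapositively O(file_record ⊃ retain_appeal). Since O(file_record) holds, K gives O(retain_appeal).
The contrapositive of premise 9 (O(~hold_position ⊃ ~retain_appeal)) is O(retain_appeal ⊃ hold_position), and O(retain_appeal) is already established, so O(hold_position).
So O(hold_position) holds — hold_position is obligatory. None of the other listed options is made obligatory by any chain of premises.

hold_position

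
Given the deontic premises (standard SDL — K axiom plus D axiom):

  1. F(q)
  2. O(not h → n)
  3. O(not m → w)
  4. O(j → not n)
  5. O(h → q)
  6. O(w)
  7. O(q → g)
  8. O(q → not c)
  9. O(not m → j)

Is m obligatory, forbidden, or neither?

Premise 1, F(q), is equivalent to O(not q).
Premise 5 is O(h → q); contrapositively O(not q → not h). Since O(not q) holds, K gives O(not h).
Premise 2 is O(not h → n); since O(not h), deontic closure gives O(n).
Premise 4 is O(j → not n); contrapositively O(n → not j). Since O(n) holds, K gives O(not j).
The contrapositive of premise 9 (O(not m → j)) is O(not j → m), and O(not j) is already established, so O(m).
Premises 3, 6, 7, 8 do not contribute to this derivation.
Hence m is obligatory.

Obligatory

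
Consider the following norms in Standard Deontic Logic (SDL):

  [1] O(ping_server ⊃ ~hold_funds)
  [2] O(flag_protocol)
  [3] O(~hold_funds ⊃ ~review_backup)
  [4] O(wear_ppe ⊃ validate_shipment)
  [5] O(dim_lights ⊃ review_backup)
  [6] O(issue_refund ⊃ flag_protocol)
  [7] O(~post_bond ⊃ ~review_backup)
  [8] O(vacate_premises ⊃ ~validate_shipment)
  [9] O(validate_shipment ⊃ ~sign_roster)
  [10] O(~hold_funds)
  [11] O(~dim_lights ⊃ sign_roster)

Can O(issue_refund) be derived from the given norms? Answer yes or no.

Premise 6 is O(issue_refund ⊃ flag_protocol); even if O(flag_protocol) held, inferring O(issue_refund) would be affirming the consequent — invalid.
No other premise forces O(issue_refund). An ideal world satisfying every premise can still have issue_refund false, so O(issue_refund) is not derivable.

No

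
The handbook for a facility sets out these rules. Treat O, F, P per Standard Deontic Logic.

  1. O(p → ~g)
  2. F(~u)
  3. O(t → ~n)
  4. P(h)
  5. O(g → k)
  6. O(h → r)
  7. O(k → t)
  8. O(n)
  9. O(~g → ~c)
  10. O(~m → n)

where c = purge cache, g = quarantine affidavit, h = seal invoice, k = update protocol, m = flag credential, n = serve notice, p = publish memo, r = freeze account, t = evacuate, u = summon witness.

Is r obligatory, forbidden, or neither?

Premise 6 is O(h → r), but O(h) is not derivable from the premises (the permission P(h) asserts only ~O(~h), not O(h)), so it does not yield O(r).
No premise or chain of K-axiom applications forces O(r), and none forces O(~r). So r is neither obligatory nor forbidden under these norms.

Neither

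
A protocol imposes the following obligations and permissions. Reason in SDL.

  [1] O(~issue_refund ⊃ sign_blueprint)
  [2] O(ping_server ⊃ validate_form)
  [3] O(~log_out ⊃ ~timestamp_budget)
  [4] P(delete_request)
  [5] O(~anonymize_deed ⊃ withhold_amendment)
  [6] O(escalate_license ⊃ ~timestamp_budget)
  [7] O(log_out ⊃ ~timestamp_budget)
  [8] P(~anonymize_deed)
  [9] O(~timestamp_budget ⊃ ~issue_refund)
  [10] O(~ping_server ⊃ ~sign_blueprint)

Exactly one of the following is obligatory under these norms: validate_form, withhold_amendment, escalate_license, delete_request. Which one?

Premises 7 and 3 cover both cases: O(log_out ⊃ ~timestamp_budget) and O(~log_out ⊃ ~timestamp_budget). Since log_out ∨ ~log_out is a tautology, O(~timestamp_budget) follows.
From O(~timestamp_budget) and premise 9, O(~timestamp_budget ⊃ ~issue_refund), we obtain O(~issue_refund).
From O(~issue_refund) and premise 1, O(~issue_refund ⊃ sign_blueprint), we obtain O(sign_blueprint).
Premise 10 is O(~ping_server ⊃ ~sign_blueprint); contrapositively O(sign_blueprint ⊃ ping_server). Since O(sign_blueprint) holds, K gives O(ping_server).
From O(ping_server) and premise 2, O(ping_server ⊃ validate_form), we obtain O(validate_form).
So O(validate_form) holds — validate_form is obligatory. None of the other listed options is made obligatory by any chain of premises.

validate_form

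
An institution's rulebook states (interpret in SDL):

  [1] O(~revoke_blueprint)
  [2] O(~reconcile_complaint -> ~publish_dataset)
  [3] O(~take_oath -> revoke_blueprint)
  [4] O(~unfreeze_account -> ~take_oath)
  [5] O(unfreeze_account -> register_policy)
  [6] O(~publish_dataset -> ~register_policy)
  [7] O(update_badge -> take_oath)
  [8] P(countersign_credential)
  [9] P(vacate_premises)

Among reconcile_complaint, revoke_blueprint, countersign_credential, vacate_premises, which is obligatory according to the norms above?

From premise 1 we have O(~revoke_blueprint).
The contrapositive of premise 3 (O(~take_oath -> revoke_blueprint)) is O(~revoke_blueprint -> take_oath), and O(~revoke_blueprint) is already established, so O(take_oath).
Premise 4 is O(~unfreeze_account -> ~take_oath); contrapositively O(take_oath -> unfreeze_account). Since O(take_oath) holds, K gives O(unfreeze_account).
Premise 5 is O(unfreeze_account -> register_policy); since O(unfreeze_account), deontic closure gives O(register_policy).
The contrapositive of premise 6 (O(~publish_dataset -> ~register_policy)) is O(register_policy -> publish_dataset), and O(register_policy) is already established, so O(publish_dataset).
Premise 2 is O(~reconcile_complaint -> ~publish_dataset); contrapositively O(publish_dataset -> reconcile_complaint). Since O(publish_dataset) holds, K gives O(reconcile_complaint).
So O(reconcile_complaint) holds — reconcile_complaint is obligatory. None of the other listed options is made obligatory by any chain of premises.

reconcile_complaint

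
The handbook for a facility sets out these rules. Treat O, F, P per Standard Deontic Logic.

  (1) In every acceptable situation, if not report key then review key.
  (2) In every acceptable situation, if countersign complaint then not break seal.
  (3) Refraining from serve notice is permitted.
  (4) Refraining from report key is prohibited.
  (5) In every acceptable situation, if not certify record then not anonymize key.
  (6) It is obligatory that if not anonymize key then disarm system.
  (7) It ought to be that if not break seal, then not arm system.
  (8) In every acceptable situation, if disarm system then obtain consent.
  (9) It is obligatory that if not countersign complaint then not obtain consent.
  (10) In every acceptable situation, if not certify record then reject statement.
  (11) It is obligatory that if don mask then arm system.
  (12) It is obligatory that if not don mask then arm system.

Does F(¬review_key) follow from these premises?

No

Premise 1 is O(¬report_key → review_key), but O(¬report_key) is not derivable from the premises, so it does not yield O(review_key).
No other premise forces O(review_key). An ideal world satisfying every premise can still have ¬review_key true, so F(¬review_key) is not derivable.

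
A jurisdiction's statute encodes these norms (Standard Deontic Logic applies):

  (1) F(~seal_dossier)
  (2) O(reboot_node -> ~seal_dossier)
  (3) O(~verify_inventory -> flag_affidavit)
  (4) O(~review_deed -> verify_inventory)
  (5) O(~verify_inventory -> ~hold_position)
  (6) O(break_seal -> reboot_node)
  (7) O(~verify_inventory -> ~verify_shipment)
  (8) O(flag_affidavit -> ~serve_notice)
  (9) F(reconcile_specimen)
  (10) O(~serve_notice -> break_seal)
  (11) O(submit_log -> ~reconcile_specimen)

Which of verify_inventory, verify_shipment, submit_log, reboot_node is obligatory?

Premise 1 is F(~seal_dossier), i.e. O(seal_dossier).
The contrapositive of premise 2 (O(reboot_node -> ~seal_dossier)) is O(seal_dossier -> ~reboot_node), and O(seal_dossier) is already established, so O(~reboot_node).
Premise 6, O(break_seal -> reboot_node), contraposes to O(~reboot_node -> ~break_seal); with O(~reboot_node) we get O(~break_seal).
Premise 10 is O(~serve_notice -> break_seal); contrapositively O(~break_seal -> serve_notice). Since O(~break_seal) holds, K gives O(serve_notice).
The contrapositive of premise 8 (O(flag_affidavit -> ~serve_notice)) is O(serve_notice -> ~flag_affidavit), and O(serve_notice) is already established, so O(~flag_affidavit).
The contrapositive of premise 3 (O(~verify_inventory -> flag_affidavit)) is O(~flag_affidavit -> verify_inventory), and O(~flag_affidavit) is already established, so O(verify_inventory).
So O(verify_inventory) holds — verify_inventory is obligatory. None of the other listed options is made obligatory by any chain of premises.

verify_inventory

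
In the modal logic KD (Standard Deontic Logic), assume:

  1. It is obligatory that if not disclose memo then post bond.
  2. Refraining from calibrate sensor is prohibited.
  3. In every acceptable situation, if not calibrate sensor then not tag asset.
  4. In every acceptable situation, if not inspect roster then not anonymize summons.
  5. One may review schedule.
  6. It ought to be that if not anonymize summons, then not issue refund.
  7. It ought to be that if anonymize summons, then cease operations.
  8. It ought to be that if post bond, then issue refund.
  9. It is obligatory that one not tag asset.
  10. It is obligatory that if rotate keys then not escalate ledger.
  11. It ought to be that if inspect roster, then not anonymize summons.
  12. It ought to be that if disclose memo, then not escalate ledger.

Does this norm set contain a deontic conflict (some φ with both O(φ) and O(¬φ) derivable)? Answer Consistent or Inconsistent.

Premise 3 is O(¬calibrate_sensor → ¬tag_asset); even if O(¬tag_asset) held, inferring O(¬calibrate_sensor) would be affirming the consequent — invalid.
So O(¬calibrate_sensor) is not derivable, and the apparent clash with O(calibrate_sensor) does not arise.
A world satisfying every obligation exists (e.g. anonymize_summons=false, calibrate_sensor=true, cease_operations=false, disclose_memo=true, escalate_ledger=false, inspect_roster=false, issue_refund=false, post_bond=false, review_schedule=false, rotate_keys=false, tag_asset=false); no atom is both obligatory and forbidden, so the set is consistent.

Consistent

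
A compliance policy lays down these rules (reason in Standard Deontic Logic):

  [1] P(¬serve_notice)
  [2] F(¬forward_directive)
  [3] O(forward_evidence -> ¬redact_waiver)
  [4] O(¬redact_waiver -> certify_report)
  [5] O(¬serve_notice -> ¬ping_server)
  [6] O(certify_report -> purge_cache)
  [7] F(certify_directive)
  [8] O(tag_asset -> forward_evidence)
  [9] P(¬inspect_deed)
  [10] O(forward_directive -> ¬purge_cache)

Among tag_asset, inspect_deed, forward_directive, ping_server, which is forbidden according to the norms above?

Premise 2 is F(¬forward_directive), i.e. O(forward_directive).
From O(forward_directive) and premise 10, O(forward_directive -> ¬purge_cache), we obtain O(¬purge_cache).
Premise 6, O(certify_report -> purge_cache), contraposes to O(¬purge_cache -> ¬certify_report); with O(¬purge_cache) we get O(¬certify_report).
Premise 4, O(¬redact_waiver -> certify_report), contraposes to O(¬certify_report -> redact_waiver); with O(¬certify_report) we get O(redact_waiver).
The contrapositive of premise 3 (O(forward_evidence -> ¬redact_waiver)) is O(redact_waiver -> ¬forward_evidence), and O(redact_waiver) is already established, so O(¬forward_evidence).
Premise 8, O(tag_asset -> forward_evidence), contraposes to O(¬forward_evidence -> ¬tag_asset); with O(¬forward_evidence) we get O(¬tag_asset).
So O(¬tag_asset) holds, i.e. tag_asset is forbidden. None of the other listed options is forbidden under the premises.

tag_asset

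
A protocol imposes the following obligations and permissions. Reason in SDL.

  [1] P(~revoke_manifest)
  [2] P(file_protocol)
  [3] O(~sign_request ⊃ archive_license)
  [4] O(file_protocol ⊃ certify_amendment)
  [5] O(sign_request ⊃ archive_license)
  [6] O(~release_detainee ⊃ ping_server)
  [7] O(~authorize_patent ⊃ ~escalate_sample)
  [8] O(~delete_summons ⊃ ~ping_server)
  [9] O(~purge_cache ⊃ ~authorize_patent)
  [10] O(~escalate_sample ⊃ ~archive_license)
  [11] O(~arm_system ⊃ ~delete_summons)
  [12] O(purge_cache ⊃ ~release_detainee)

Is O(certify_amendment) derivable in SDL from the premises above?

Premise 4 is O(file_protocol ⊃ certify_amendment), but O(file_protocol) is not derivable from the premises (the permission P(file_protocol) asserts only ~O(~file_protocol), not O(file_protocol)), so it does not yield O(certify_amendment).
No other premise forces O(certify_amendment). An ideal world satisfying every premise can still have certify_amendment false, so O(certify_amendment) is not derivable.

No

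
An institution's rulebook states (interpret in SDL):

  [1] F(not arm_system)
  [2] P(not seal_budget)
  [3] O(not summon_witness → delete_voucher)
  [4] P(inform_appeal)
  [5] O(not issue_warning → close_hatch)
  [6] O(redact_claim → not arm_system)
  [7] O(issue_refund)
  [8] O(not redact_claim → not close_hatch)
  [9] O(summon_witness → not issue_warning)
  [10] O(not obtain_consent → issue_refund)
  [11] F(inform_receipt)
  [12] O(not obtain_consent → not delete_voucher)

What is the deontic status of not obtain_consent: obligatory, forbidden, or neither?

Forbidden

Premise 1 is F(not arm_system), i.e. O(arm_system).
Premise 6, O(redact_claim → not arm_system), contraposes to O(arm_system → not redact_claim); with O(arm_system) we get O(not redact_claim).
With premise 8, O(not redact_claim → not close_hatch), the K-axiom yields O(not close_hatch).
Premise 5, O(not issue_warning → close_hatch), contraposes to O(not close_hatch → issue_warning); with O(not close_hatch) we get O(issue_warning).
The contrapositive of premise 9 (O(summon_witness → not issue_warning)) is O(issue_warning → not summon_witness), and O(issue_warning) is already established, so O(not summon_witness).
Premise 3 is O(not summon_witness → delete_voucher); since O(not summon_witness), deontic closure gives O(delete_voucher).
Premise 12, O(not obtain_consent → not delete_voucher), contraposes to O(delete_voucher → obtain_consent); with O(delete_voucher) we get O(obtain_consent).
Premises 2, 4, 7, 10, 11 do not contribute to this derivation.
Thus O(obtain_consent), which is F(not obtain_consent): not obtain_consent is forbidden.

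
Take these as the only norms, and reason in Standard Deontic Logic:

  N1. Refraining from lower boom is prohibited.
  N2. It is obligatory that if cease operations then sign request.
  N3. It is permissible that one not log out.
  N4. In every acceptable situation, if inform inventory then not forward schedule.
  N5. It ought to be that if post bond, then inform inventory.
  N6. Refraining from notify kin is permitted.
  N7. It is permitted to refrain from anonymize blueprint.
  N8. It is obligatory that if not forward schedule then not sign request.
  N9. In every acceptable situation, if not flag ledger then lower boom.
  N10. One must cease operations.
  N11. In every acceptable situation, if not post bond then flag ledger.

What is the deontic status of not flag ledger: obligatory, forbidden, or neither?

Forbidden

From premise 10 we have O(cease_operations).
Premise 2 is O(cease_operations → sign_request); since O(cease_operations), deontic closure gives O(sign_request).
Premise 8 is O(¬forward_schedule → ¬sign_request); contrapositively O(sign_request → forward_schedule). Since O(sign_request) holds, K gives O(forward_schedule).
The contrapositive of premise 4 (O(inform_inventory → ¬forward_schedule)) is O(forward_schedule → ¬inform_inventory), and O(forward_schedule) is already established, so O(¬inform_inventory).
Premise 5 is O(post_bond → inform_inventory); contrapositively O(¬inform_inventory → ¬post_bond). Since O(¬inform_inventory) holds, K gives O(¬post_bond).
From O(¬post_bond) and premise 11, O(¬post_bond → flag_ledger), we obtain O(flag_ledger).
Premises 1, 3, 6, 7, 9 do not contribute to this derivation.
Thus O(flag_ledger), which is F(¬flag_ledger): ¬flag_ledger is forbidden.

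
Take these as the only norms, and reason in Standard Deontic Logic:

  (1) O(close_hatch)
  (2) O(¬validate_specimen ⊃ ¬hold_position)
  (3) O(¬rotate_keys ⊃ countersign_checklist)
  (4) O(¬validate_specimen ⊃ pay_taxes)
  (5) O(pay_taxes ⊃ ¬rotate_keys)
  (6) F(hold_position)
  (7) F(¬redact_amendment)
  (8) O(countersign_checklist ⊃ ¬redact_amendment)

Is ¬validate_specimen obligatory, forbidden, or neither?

Forbidden

Premise 7 is F(¬redact_amendment), i.e. O(redact_amendment).
Premise 8 is O(countersign_checklist ⊃ ¬redact_amendment); contrapositively O(redact_amendment ⊃ ¬countersign_checklist). Since O(redact_amendment) holds, K gives O(¬countersign_checklist).
Premise 3, O(¬rotate_keys ⊃ countersign_checklist), contraposes to O(¬countersign_checklist ⊃ rotate_keys); with O(¬countersign_checklist) we get O(rotate_keys).
The contrapositive of premise 5 (O(pay_taxes ⊃ ¬rotate_keys)) is O(rotate_keys ⊃ ¬pay_taxes), and O(rotate_keys) is already established, so O(¬pay_taxes).
The contrapositive of premise 4 (O(¬validate_specimen ⊃ pay_taxes)) is O(¬pay_taxes ⊃ validate_specimen), and O(¬pay_taxes) is already established, so O(validate_specimen).
Premises 1, 2, 6 do not contribute to this derivation.
Thus O(validate_specimen), which is F(¬validate_specimen): ¬validate_specimen is forbidden.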